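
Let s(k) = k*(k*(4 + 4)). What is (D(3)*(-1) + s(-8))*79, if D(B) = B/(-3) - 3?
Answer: 40764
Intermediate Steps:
D(B) = -3 - B/3 (D(B) = -B/3 - 3 = -3 - B/3)
s(k) = 8*k² (s(k) = k*(k*8) = k*(8*k) = 8*k²)
(D(3)*(-1) + s(-8))*79 = ((-3 - ⅓*3)*(-1) + 8*(-8)²)*79 = ((-3 - 1)*(-1) + 8*64)*79 = (-4*(-1) + 512)*79 = (4 + 512)*79 = 516*79 = 40764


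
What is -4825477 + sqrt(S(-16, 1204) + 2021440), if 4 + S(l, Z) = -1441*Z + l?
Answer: -4825477 + 2*sqrt(71614) ≈ -4.8249e+6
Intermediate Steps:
S(l, Z) = -4 + l - 1441*Z (S(l, Z) = -4 + (-1441*Z + l) = -4 + (l - 1441*Z) = -4 + l - 1441*Z)
-4825477 + sqrt(S(-16, 1204) + 2021440) = -4825477 + sqrt((-4 - 16 - 1441*1204) + 2021440) = -4825477 + sqrt((-4 - 16 - 1734964) + 2021440) = -4825477 + sqrt(-1734984 + 2021440) = -4825477 + sqrt(286456) = -4825477 + 2*sqrt(71614)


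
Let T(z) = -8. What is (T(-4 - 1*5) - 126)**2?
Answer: 17956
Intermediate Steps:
(T(-4 - 1*5) - 126)**2 = (-8 - 126)**2 = (-134)**2 = 17956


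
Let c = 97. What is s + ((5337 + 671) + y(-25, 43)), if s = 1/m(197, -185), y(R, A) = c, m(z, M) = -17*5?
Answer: 518924/85 ≈ 6105.0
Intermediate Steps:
m(z, M) = -85
y(R, A) = 97
s = -1/85 (s = 1/(-85) = -1/85 ≈ -0.011765)
s + ((5337 + 671) + y(-25, 43)) = -1/85 + ((5337 + 671) + 97) = -1/85 + (6008 + 97) = -1/85 + 6105 = 518924/85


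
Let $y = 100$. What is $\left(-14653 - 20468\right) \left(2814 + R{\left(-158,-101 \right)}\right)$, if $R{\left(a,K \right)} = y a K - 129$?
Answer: $-56140391685$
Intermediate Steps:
$R{\left(a,K \right)} = -129 + 100 K a$ ($R{\left(a,K \right)} = 100 a K - 129 = 100 K a - 129 = -129 + 100 K a$)
$\left(-14653 - 20468\right) \left(2814 + R{\left(-158,-101 \right)}\right) = \left(-14653 - 20468\right) \left(2814 - \left(129 + 10100 \left(-158\right)\right)\right) = - 35121 \left(2814 + \left(-129 + 1595800\right)\right) = - 35121 \left(2814 + 1595671\right) = \left(-35121\right) 1598485 = -56140391685$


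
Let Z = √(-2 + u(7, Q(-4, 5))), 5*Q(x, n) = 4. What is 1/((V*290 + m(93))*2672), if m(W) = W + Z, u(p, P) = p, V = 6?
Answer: 1833/8977610048 - √5/8977610048 ≈ 2.0393e-7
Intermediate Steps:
Q(x, n) = ⅘ (Q(x, n) = (⅕)*4 = ⅘)
Z = √5 (Z = √(-2 + 7) = √5 ≈ 2.2361)
m(W) = W + √5
1/((V*290 + m(93))*2672) = 1/((6*290 + (93 + √5))*2672) = (1/2672)/(1740 + (93 + √5)) = (1/2672)/(1833 + √5) = 1/(2672*(1833 + √5))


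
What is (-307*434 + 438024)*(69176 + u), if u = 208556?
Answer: 84648825352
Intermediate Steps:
(-307*434 + 438024)*(69176 + u) = (-307*434 + 438024)*(69176 + 208556) = (-133238 + 438024)*277732 = 304786*277732 = 84648825352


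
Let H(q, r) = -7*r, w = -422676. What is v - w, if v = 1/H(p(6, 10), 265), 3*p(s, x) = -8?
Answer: 784063979/1855 ≈ 4.2268e+5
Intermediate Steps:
p(s, x) = -8/3 (p(s, x) = (⅓)*(-8) = -8/3)
v = -1/1855 (v = 1/(-7*265) = 1/(-1855) = -1/1855 ≈ -0.00053908)
v - w = -1/1855 - 1*(-422676) = -1/1855 + 422676 = 784063979/1855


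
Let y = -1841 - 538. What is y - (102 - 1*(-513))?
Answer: -2994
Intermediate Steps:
y = -2379
y - (102 - 1*(-513)) = -2379 - (102 - 1*(-513)) = -2379 - (102 + 513) = -2379 - 1*615 = -2379 - 615 = -2994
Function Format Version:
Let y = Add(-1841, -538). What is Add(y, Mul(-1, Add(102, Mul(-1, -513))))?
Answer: -2994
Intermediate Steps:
y = -2379
Add(y, Mul(-1, Add(102, Mul(-1, -513)))) = Add(-2379, Mul(-1, Add(102, Mul(-1, -513)))) = Add(-2379, Mul(-1, Add(102, 513))) = Add(-2379, Mul(-1, 615)) = Add(-2379, -615) = -2994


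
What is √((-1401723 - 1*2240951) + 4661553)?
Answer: √1018879 ≈ 1009.4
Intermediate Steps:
√((-1401723 - 1*2240951) + 4661553) = √((-1401723 - 2240951) + 4661553) = √(-3642674 + 4661553) = √1018879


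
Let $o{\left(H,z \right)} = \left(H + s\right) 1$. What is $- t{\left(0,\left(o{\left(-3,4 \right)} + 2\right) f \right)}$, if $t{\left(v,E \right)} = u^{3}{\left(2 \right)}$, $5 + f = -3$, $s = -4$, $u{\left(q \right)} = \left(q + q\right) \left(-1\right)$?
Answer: $64$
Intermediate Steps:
$u{\left(q \right)} = - 2 q$ ($u{\left(q \right)} = 2 q \left(-1\right) = - 2 q$)
$f = -8$ ($f = -5 - 3 = -8$)
$o{\left(H,z \right)} = -4 + H$ ($o{\left(H,z \right)} = \left(H - 4\right) 1 = \left(-4 + H\right) 1 = -4 + H$)
$t{\left(v,E \right)} = -64$ ($t{\left(v,E \right)} = \left(\left(-2\right) 2\right)^{3} = \left(-4\right)^{3} = -64$)
$- t{\left(0,\left(o{\left(-3,4 \right)} + 2\right) f \right)} = \left(-1\right) \left(-64\right) = 64$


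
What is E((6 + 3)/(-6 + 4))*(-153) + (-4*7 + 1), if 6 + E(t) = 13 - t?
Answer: -3573/2 ≈ -1786.5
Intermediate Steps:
E(t) = 7 - t (E(t) = -6 + (13 - t) = 7 - t)
E((6 + 3)/(-6 + 4))*(-153) + (-4*7 + 1) = (7 - (6 + 3)/(-6 + 4))*(-153) + (-4*7 + 1) = (7 - 9/(-2))*(-153) + (-28 + 1) = (7 - 9*(-1)/2)*(-153) - 27 = (7 - 1*(-9/2))*(-153) - 27 = (7 + 9/2)*(-153) - 27 = (23/2)*(-153) - 27 = -3519/2 - 27 = -3573/2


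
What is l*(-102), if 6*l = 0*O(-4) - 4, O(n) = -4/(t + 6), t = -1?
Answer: 68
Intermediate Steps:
O(n) = -4/5 (O(n) = -4/(-1 + 6) = -4/5)
l = -2/3 (l = (0*(-4/5) - 4)/6 = (0 - 4)/6 = (1/6)*(-4) = -2/3 ≈ -0.66667)
l*(-102) = -2/3*(-102) = 68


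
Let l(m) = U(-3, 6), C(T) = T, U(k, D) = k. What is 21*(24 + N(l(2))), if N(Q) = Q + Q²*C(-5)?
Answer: -504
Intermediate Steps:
l(m) = -3
N(Q) = Q - 5*Q² (N(Q) = Q + Q²*(-5) = Q - 5*Q²)
21*(24 + N(l(2))) = 21*(24 - 3*(1 - 5*(-3))) = 21*(24 - 3*(1 + 15)) = 21*(24 - 3*16) = 21*(24 - 48) = 21*(-24) = -504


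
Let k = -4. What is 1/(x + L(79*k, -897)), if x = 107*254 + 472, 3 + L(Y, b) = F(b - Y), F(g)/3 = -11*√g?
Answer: 27647/764989318 + 33*I*√581/764989318 ≈ 3.614e-5 + 1.0398e-6*I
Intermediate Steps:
F(g) = -33*√g (F(g) = 3*(-11*√g) = -33*√g)
L(Y, b) = -3 - 33*√(b - Y)
x = 27650 (x = 27178 + 472 = 27650)
1/(x + L(79*k, -897)) = 1/(27650 + (-3 - 33*√(-897 - 79*(-4)))) = 1/(27650 + (-3 - 33*√(-897 - 1*(-316)))) = 1/(27650 + (-3 - 33*√(-897 + 316))) = 1/(27650 + (-3 - 33*I*√581)) = 1/(27647 - 33*I*√581)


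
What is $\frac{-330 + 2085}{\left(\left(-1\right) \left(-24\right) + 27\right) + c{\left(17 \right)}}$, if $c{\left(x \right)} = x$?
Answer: $\frac{1755}{68} \approx 25.809$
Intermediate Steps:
$\frac{-330 + 2085}{\left(\left(-1\right) \left(-24\right) + 27\right) + c{\left(17 \right)}} = \frac{-330 + 2085}{\left(\left(-1\right) \left(-24\right) + 27\right) + 17} = \frac{1755}{\left(24 + 27\right) + 17} = \frac{1755}{51 + 17} = \frac{1755}{68}$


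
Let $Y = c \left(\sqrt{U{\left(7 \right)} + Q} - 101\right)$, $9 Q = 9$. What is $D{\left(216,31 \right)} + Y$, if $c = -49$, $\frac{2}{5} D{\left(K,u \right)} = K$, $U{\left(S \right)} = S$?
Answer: $5489 - 98 \sqrt{2} \approx 5350.4$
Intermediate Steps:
$Q = 1$ ($Q = \frac{1}{9} \cdot 9 = 1$)
$D{\left(K,u \right)} = \frac{5 K}{2}$
$Y = 4949 - 98 \sqrt{2}$ ($Y = - 49 \left(\sqrt{7 + 1} - 101\right) = - 49 \left(\sqrt{8} - 101\right) = - 49 \left(2 \sqrt{2} - 101\right) = - 49 \left(-101 + 2 \sqrt{2}\right) = 4949 - 98 \sqrt{2} \approx 4810.4$)
$D{\left(216,31 \right)} + Y = \frac{5}{2} \cdot 216 + \left(4949 - 98 \sqrt{2}\right) = 540 + \left(4949 - 98 \sqrt{2}\right) = 5489 - 98 \sqrt{2}$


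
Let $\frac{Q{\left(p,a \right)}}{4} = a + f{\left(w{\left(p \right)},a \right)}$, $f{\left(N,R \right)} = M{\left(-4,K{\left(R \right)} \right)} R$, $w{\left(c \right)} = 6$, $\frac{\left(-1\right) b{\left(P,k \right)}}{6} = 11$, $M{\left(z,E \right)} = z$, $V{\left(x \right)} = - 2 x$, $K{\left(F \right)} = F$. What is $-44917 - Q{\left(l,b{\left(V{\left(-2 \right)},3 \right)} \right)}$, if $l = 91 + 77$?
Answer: $-45709$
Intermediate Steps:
$b{\left(P,k \right)} = -66$ ($b{\left(P,k \right)} = \left(-6\right) 11 = -66$)
$l = 168$
$f{\left(N,R \right)} = - 4 R$
$Q{\left(p,a \right)} = - 12 a$ ($Q{\left(p,a \right)} = 4 \left(a - 4 a\right) = 4 \left(- 3 a\right) = - 12 a$)
$-44917 - Q{\left(l,b{\left(V{\left(-2 \right)},3 \right)} \right)} = -44917 - \left(-12\right) \left(-66\right) = -44917 - 792 = -45709$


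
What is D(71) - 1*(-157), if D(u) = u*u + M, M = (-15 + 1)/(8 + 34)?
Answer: 15593/3 ≈ 5197.7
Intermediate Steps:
M = -1/3 (M = -14/42 = -14*1/42 = -1/3 ≈ -0.33333)
D(u) = -1/3 + u**2 (D(u) = u*u - 1/3 = u**2 - 1/3 = -1/3 + u**2)
D(71) - 1*(-157) = (-1/3 + 71**2) - 1*(-157) = (-1/3 + 5041) + 157 = 15122/3 + 157 = 15593/3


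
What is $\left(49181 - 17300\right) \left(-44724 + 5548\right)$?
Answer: $-1248970056$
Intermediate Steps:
$\left(49181 - 17300\right) \left(-44724 + 5548\right) = \left(49181 - 17300\right) \left(-39176\right) = 31881 \left(-39176\right) = -1248970056$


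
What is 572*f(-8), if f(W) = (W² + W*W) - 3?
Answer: 71500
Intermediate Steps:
f(W) = -3 + 2*W² (f(W) = (W² + W²) - 3 = 2*W² - 3 = -3 + 2*W²)
572*f(-8) = 572*(-3 + 2*(-8)²) = 572*(-3 + 2*64) = 572*(-3 + 128) = 572*125 = 71500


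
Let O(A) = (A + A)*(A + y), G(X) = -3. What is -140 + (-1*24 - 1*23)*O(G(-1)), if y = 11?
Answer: 2116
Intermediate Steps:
O(A) = 2*A*(11 + A) (O(A) = (A + A)*(A + 11) = (2*A)*(11 + A) = 2*A*(11 + A))
-140 + (-1*24 - 1*23)*O(G(-1)) = -140 + (-1*24 - 1*23)*(2*(-3)*(11 - 3)) = -140 + (-24 - 23)*(2*(-3)*8) = -140 - 47*(-48) = -140 + 2256 = 2116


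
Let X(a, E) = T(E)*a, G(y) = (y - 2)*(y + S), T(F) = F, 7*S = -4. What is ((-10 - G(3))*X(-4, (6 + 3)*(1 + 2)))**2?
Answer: 88284816/49 ≈ 1.8017e+6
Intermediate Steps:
S = -4/7 (S = (1/7)*(-4) = -4/7 ≈ -0.57143)
G(y) = (-2 + y)*(-4/7 + y) (G(y) = (y - 2)*(y - 4/7) = (-2 + y)*(-4/7 + y))
X(a, E) = E*a
((-10 - G(3))*X(-4, (6 + 3)*(1 + 2)))**2 = ((-10 - (8/7 + 3**2 - 18/7*3))*(((6 + 3)*(1 + 2))*(-4)))**2 = ((-10 - (8/7 + 9 - 54/7))*((9*3)*(-4)))**2 = ((-10 - 1*17/7)*(27*(-4)))**2 = ((-10 - 17/7)*(-108))**2 = (-87/7*(-108))**2 = (9396/7)**2 = 88284816/49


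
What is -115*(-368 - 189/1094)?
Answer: 46319815/1094 ≈ 42340.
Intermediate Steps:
-115*(-368 - 189/1094) = -115*(-402781/1094) = 46319815/1094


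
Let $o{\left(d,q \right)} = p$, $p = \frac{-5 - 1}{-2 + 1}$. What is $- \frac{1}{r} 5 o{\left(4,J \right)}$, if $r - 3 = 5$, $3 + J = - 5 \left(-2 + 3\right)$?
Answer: $- \frac{15}{4} \approx -3.75$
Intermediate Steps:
$J = -8$ ($J = -3 - 5 \left(-2 + 3\right) = -3 - 5 = -8$)
$p = 6$ ($p = - \frac{6}{-1} = \left(-6\right) \left(-1\right) = 6$)
$r = 8$ ($r = 3 + 5 = 8$)
$o{\left(d,q \right)} = 6$
$- \frac{1}{r} 5 o{\left(4,J \right)} = - \frac{1}{8} \cdot 5 \cdot 6 = \left(-1\right) \frac{1}{8} \cdot 5 \cdot 6 = \left(- \frac{1}{8}\right) 5 \cdot 6 = \left(- \frac{5}{8}\right) 6 = - \frac{15}{4}$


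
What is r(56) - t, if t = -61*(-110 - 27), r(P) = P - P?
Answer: -8357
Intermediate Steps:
r(P) = 0
t = 8357 (t = -61*(-137) = 8357)
r(56) - t = 0 - 1*8357 = 0 - 8357 = -8357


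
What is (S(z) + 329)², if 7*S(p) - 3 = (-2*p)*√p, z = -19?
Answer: 5290200/49 + 175256*I*√19/49 ≈ 1.0796e+5 + 15590.0*I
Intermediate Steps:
S(p) = 3/7 - 2*p^(3/2)/7 (S(p) = 3/7 + ((-2*p)*√p)/7 = 3/7 + (-2*p^(3/2))/7 = 3/7 - 2*p^(3/2)/7)
(S(z) + 329)² = ((3/7 - (-38)*I*√19/7) + 329)² = ((3/7 + 38*I*√19/7) + 329)² = (2306/7 + 38*I*√19/7)²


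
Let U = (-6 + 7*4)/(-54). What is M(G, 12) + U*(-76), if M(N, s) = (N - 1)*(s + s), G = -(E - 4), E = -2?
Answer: 4076/27 ≈ 150.96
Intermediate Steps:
G = 6 (G = -(-2 - 4) = -1*(-6) = 6)
M(N, s) = 2*s*(-1 + N) (M(N, s) = (-1 + N)*(2*s) = 2*s*(-1 + N))
U = -11/27 (U = (-6 + 28)*(-1/54) = 22*(-1/54) = -11/27 ≈ -0.40741)
M(G, 12) + U*(-76) = 2*12*(-1 + 6) - 11/27*(-76) = 2*12*5 + 836/27 = 120 + 836/27 = 4076/27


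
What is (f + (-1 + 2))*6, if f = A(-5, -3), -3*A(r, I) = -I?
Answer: 0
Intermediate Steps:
A(r, I) = I/3 (A(r, I) = -(-1)*I/3 = I/3)
f = -1 (f = (1/3)*(-3) = -1)
(f + (-1 + 2))*6 = (-1 + (-1 + 2))*6 = (-1 + 1)*6 = 0*6 = 0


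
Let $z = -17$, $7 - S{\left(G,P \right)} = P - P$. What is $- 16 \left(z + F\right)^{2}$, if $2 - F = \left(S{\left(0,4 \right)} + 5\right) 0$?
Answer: $-3600$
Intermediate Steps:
$S{\left(G,P \right)} = 7$ ($S{\left(G,P \right)} = 7 - \left(P - P\right) = 7 - 0 = 7 + 0 = 7$)
$F = 2$ ($F = 2 - \left(7 + 5\right) 0 = 2 - 12 \cdot 0 = 2 - 0 = 2 + 0 = 2$)
$- 16 \left(z + F\right)^{2} = - 16 \left(-17 + 2\right)^{2} = - 16 \left(-15\right)^{2} = \left(-16\right) 225 = -3600$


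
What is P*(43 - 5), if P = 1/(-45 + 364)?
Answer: 38/319 ≈ 0.11912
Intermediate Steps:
P = 1/319 ≈ 0.0031348
P*(43 - 5) = (43 - 5)/319 = (1/319)*38 = 38/319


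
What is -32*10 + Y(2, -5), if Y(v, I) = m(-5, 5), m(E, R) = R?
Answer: -315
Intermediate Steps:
Y(v, I) = 5
-32*10 + Y(2, -5) = -32*10 + 5 = -320 + 5 = -315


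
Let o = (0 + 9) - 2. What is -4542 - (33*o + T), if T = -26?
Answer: -4747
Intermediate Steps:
o = 7 (o = 9 - 2 = 7)
-4542 - (33*o + T) = -4542 - (33*7 - 26) = -4542 - (231 - 26) = -4542 - 1*205 = -4542 - 205 = -4747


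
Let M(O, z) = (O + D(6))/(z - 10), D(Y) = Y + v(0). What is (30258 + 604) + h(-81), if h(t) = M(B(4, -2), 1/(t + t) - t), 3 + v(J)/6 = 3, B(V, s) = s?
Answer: 354944510/11501 ≈ 30862.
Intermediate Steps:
v(J) = 0 (v(J) = -18 + 6*3 = -18 + 18 = 0)
D(Y) = Y (D(Y) = Y + 0 = Y)
M(O, z) = (6 + O)/(-10 + z) (M(O, z) = (O + 6)/(z - 10) = (6 + O)/(-10 + z))
h(t) = 4/(-10 + 1/(2*t) - t) (h(t) = (6 - 2)/(-10 + (1/(t + t) - t)) = 4/(-10 + (1/(2*t) - t)) = 4/(-10 + 1/(2*t) - t))
(30258 + 604) + h(-81) = (30258 + 604) - 8*(-81)/(-1 + 2*(-81)*(10 - 81)) = 30862 - 8*(-81)/(-1 + 2*(-81)*(-71)) = 30862 - 8*(-81)/(-1 + 11502) = 30862 - 8*(-81)/11501 = 30862 - 8*(-81)*1/11501 = 30862 + 648/11501 = 354944510/11501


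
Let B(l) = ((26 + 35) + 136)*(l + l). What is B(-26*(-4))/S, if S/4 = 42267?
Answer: 10244/42267 ≈ 0.24236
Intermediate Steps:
S = 169068 (S = 4*42267 = 169068)
B(l) = 394*l (B(l) = (61 + 136)*(2*l) = 197*(2*l) = 394*l)
B(-26*(-4))/S = (394*(-26*(-4)))/169068 = (394*104)*(1/169068) = 40976*(1/169068) = 10244/42267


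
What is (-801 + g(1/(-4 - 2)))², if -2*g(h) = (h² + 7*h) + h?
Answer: 3320640625/5184 ≈ 6.4056e+5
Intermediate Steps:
g(h) = -4*h - h²/2 (g(h) = -((h² + 7*h) + h)/2 = -(h² + 8*h)/2 = -4*h - h²/2)
(-801 + g(1/(-4 - 2)))² = (-801 - (8 + 1/(-4 - 2))/(2*(-4 - 2)))² = (-801 - ½*(8 + 1/(-6))/(-6))² = (-801 - ½*(-⅙)*(8 - ⅙))² = (-801 - ½*(-⅙)*47/6)² = (-801 + 47/72)² = (-57625/72)² = 3320640625/5184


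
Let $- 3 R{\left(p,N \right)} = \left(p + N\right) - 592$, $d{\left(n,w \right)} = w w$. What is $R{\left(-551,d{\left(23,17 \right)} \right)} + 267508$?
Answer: $\frac{803378}{3} \approx 2.6779 \cdot 10^{5}$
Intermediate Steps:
$d{\left(n,w \right)} = w^{2}$
$R{\left(p,N \right)} = \frac{592}{3} - \frac{N}{3} - \frac{p}{3}$ ($R{\left(p,N \right)} = - \frac{\left(p + N\right) - 592}{3} = - \frac{\left(N + p\right) - 592}{3} = - \frac{-592 + N + p}{3} = \frac{592}{3} - \frac{N}{3} - \frac{p}{3}$)
$R{\left(-551,d{\left(23,17 \right)} \right)} + 267508 = \left(\frac{592}{3} - \frac{17^{2}}{3} - - \frac{551}{3}\right) + 267508 = \left(\frac{592}{3} - \frac{289}{3} + \frac{551}{3}\right) + 267508 = \frac{854}{3} + 267508 = \frac{803378}{3}$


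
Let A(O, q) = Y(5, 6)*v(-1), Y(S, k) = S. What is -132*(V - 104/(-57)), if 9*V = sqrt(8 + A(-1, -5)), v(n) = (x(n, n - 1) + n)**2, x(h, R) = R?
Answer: -4576/19 - 44*sqrt(53)/3 ≈ -347.62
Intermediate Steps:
v(n) = (-1 + 2*n)**2 (v(n) = ((n - 1) + n)**2 = ((-1 + n) + n)**2 = (-1 + 2*n)**2)
A(O, q) = 45 (A(O, q) = 5*(-1 + 2*(-1))**2 = 5*(-1 - 2)**2 = 5*(-3)**2 = 5*9 = 45)
V = sqrt(53)/9 (V = sqrt(8 + 45)/9 = sqrt(53)/9 ≈ 0.80890)
-132*(V - 104/(-57)) = -132*(sqrt(53)/9 - 104/(-57)) = -132*(sqrt(53)/9 - 104*(-1/57)) = -132*(sqrt(53)/9 + 104/57) = -132*(104/57 + sqrt(53)/9) = -4576/19 - 44*sqrt(53)/3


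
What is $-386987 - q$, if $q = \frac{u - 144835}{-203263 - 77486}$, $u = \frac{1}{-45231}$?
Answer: $- \frac{702026203304377}{1814079717} \approx -3.8699 \cdot 10^{5}$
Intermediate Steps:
$u = - \frac{1}{45231} \approx -2.2109 \cdot 10^{-5}$
$q = \frac{935861698}{1814079717}$ ($q = \frac{- \frac{1}{45231} - 144835}{-203263 - 77486} = - \frac{6551031886}{45231 \left(-280749\right)} = \left(- \frac{6551031886}{45231}\right) \left(- \frac{1}{280749}\right) = \frac{935861698}{1814079717} \approx 0.51589$)
$-386987 - q = -386987 - \frac{935861698}{1814079717} = - \frac{702026203304377}{1814079717}$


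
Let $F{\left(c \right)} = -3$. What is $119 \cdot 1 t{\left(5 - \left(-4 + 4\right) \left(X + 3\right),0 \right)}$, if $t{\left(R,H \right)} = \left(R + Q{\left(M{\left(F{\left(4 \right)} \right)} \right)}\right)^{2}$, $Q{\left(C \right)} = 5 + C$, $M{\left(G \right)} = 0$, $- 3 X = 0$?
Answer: $11900$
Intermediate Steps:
$X = 0$ ($X = \left(- \frac{1}{3}\right) 0 = 0$)
$t{\left(R,H \right)} = \left(5 + R\right)^{2}$ ($t{\left(R,H \right)} = \left(R + \left(5 + 0\right)\right)^{2} = \left(R + 5\right)^{2} = \left(5 + R\right)^{2}$)
$119 \cdot 1 t{\left(5 - \left(-4 + 4\right) \left(X + 3\right),0 \right)} = 119 \cdot 1 \left(5 + \left(5 - \left(-4 + 4\right) \left(0 + 3\right)\right)\right)^{2} = 119 \cdot 1 \left(5 + \left(5 - 0 \cdot 3\right)\right)^{2} = 119 \cdot 1 \left(5 + \left(5 - 0\right)\right)^{2} = 119 \cdot 1 \left(5 + \left(5 + 0\right)\right)^{2} = 119 \cdot 1 \left(5 + 5\right)^{2} = 119 \cdot 1 \cdot 10^{2} = 119 \cdot 1 \cdot 100 = 119 \cdot 100 = 11900$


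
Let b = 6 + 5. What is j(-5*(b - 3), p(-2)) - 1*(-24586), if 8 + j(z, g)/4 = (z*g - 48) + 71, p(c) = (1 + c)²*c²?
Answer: 24006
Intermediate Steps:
b = 11
p(c) = c²*(1 + c)²
j(z, g) = 60 + 4*g*z (j(z, g) = -32 + 4*((z*g - 48) + 71) = -32 + 4*((g*z - 48) + 71) = -32 + 4*((-48 + g*z) + 71) = -32 + 4*(23 + g*z) = -32 + (92 + 4*g*z) = 60 + 4*g*z)
j(-5*(b - 3), p(-2)) - 1*(-24586) = (60 + 4*((-2)²*(1 - 2)²)*(-5*(11 - 3))) - 1*(-24586) = (60 + 4*(4*(-1)²)*(-5*8)) + 24586 = (60 + 4*(4*1)*(-40)) + 24586 = (60 + 4*4*(-40)) + 24586 = (60 - 640) + 24586 = -580 + 24586 = 24006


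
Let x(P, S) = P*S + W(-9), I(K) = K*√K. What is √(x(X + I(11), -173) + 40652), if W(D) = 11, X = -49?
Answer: √(49140 - 1903*√11) ≈ 206.95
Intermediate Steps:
I(K) = K^(3/2)
x(P, S) = 11 + P*S (x(P, S) = P*S + 11 = 11 + P*S)
√(x(X + I(11), -173) + 40652) = √((11 + (-49 + 11^(3/2))*(-173)) + 40652) = √((11 + (-49 + 11*√11)*(-173)) + 40652) = √((11 + (8477 - 1903*√11)) + 40652) = √((8488 - 1903*√11) + 40652) = √(49140 - 1903*√11)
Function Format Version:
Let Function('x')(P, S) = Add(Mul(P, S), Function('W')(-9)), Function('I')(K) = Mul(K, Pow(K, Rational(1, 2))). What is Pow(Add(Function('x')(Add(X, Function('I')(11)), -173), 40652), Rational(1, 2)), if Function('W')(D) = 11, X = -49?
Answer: Pow(Add(49140, Mul(-1903, Pow(11, Rational(1, 2)))), Rational(1, 2)) ≈ 206.95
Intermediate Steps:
Function('I')(K) = Pow(K, Rational(3, 2))
Function('x')(P, S) = Add(11, Mul(P, S)) (Function('x')(P, S) = Add(Mul(P, S), 11) = Add(11, Mul(P, S)))
Pow(Add(Function('x')(Add(X, Function('I')(11)), -173), 40652), Rational(1, 2)) = Pow(Add(Add(11, Mul(Add(-49, Pow(11, Rational(3, 2))), -173)), 40652), Rational(1, 2)) = Pow(Add(Add(11, Mul(Add(-49, Mul(11, Pow(11, Rational(1, 2)))), -173)), 40652), Rational(1, 2)) = Pow(Add(Add(11, Add(8477, Mul(-1903, Pow(11, Rational(1, 2))))), 40652), Rational(1, 2)) = Pow(Add(Add(8488, Mul(-1903, Pow(11, Rational(1, 2)))), 40652), Rational(1, 2)) = Pow(Add(49140, Mul(-1903, Pow(11, Rational(1, 2)))), Rational(1, 2))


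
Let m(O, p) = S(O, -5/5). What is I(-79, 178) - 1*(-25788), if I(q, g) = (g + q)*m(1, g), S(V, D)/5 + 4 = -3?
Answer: 22323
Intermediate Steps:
S(V, D) = -35 (S(V, D) = -20 + 5*(-3) = -20 - 15 = -35)
m(O, p) = -35
I(q, g) = -35*g - 35*q (I(q, g) = (g + q)*(-35) = -35*g - 35*q)
I(-79, 178) - 1*(-25788) = (-35*178 - 35*(-79)) - 1*(-25788) = (-6230 + 2765) + 25788 = -3465 + 25788 = 22323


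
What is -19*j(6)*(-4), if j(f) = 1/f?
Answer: 38/3 ≈ 12.667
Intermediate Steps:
-19*j(6)*(-4) = -19/6*(-4) = 38/3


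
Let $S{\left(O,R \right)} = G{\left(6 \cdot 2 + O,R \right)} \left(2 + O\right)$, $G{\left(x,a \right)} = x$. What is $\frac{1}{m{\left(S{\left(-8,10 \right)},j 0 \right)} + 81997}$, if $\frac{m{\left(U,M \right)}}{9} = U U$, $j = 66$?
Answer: $\frac{1}{87181} \approx 1.147 \cdot 10^{-5}$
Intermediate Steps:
$S{\left(O,R \right)} = \left(2 + O\right) \left(12 + O\right)$ ($S{\left(O,R \right)} = \left(6 \cdot 2 + O\right) \left(2 + O\right) = \left(12 + O\right) \left(2 + O\right) = \left(2 + O\right) \left(12 + O\right)$)
$m{\left(U,M \right)} = 9 U^{2}$ ($m{\left(U,M \right)} = 9 U U = 9 U^{2}$)
$\frac{1}{m{\left(S{\left(-8,10 \right)},j 0 \right)} + 81997} = \frac{1}{9 \left(\left(2 - 8\right) \left(12 - 8\right)\right)^{2} + 81997} = \frac{1}{9 \left(\left(-6\right) 4\right)^{2} + 81997} = \frac{1}{9 \left(-24\right)^{2} + 81997} = \frac{1}{9 \cdot 576 + 81997} = \frac{1}{5184 + 81997} = \frac{1}{87181}$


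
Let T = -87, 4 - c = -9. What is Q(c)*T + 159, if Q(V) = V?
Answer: -972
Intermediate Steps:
c = 13 (c = 4 - 1*(-9) = 4 + 9 = 13)
Q(c)*T + 159 = 13*(-87) + 159 = -1131 + 159 = -972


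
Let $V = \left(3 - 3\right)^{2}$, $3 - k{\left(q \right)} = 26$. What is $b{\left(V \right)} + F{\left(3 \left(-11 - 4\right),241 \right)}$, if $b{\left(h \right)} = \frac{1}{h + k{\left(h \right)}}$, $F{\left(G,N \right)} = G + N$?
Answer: $\frac{4507}{23} \approx 195.96$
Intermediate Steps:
$k{\left(q \right)} = -23$ ($k{\left(q \right)} = 3 - 26 = -23$)
$V = 0$ ($V = 0^{2} = 0$)
$b{\left(h \right)} = \frac{1}{-23 + h}$ ($b{\left(h \right)} = \frac{1}{h - 23} = \frac{1}{-23 + h}$)
$b{\left(V \right)} + F{\left(3 \left(-11 - 4\right),241 \right)} = \frac{1}{-23 + 0} + \left(3 \left(-11 - 4\right) + 241\right) = \frac{1}{-23} + \left(3 \left(-15\right) + 241\right) = - \frac{1}{23} + \left(-45 + 241\right) = - \frac{1}{23} + 196 = \frac{4507}{23}$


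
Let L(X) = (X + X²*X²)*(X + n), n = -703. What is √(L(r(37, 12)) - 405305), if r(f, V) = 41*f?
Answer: √4310887884907627 ≈ 6.5657e+7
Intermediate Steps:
L(X) = (-703 + X)*(X + X⁴) (L(X) = (X + X²*X²)*(X - 703) = (X + X⁴)*(-703 + X) = (-703 + X)*(X + X⁴))
√(L(r(37, 12)) - 405305) = √((41*37)*(-703 + 41*37 + (41*37)⁴ - 703*(41*37)³) - 405305) = √(1517*(-703 + 1517 + 1517⁴ - 703*1517³) - 405305) = √(1517*(-703 + 1517 + 5295931061521 - 703*3491055413) - 405305) = √(1517*(-703 + 1517 + 5295931061521 - 2454211955339) - 405305) = √(1517*2841719106996 - 405305) = √(4310887885312932 - 405305) = √4310887884907627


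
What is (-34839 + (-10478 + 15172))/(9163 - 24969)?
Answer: 30145/15806 ≈ 1.9072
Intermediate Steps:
(-34839 + (-10478 + 15172))/(9163 - 24969) = (-34839 + 4694)/(-15806) = -30145*(-1/15806) = 30145/15806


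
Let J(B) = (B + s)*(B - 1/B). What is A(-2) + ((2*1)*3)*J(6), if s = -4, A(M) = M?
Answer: 68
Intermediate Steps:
J(B) = (-4 + B)*(B - 1/B) (J(B) = (B - 4)*(B - 1/B) = (-4 + B)*(B - 1/B))
A(-2) + ((2*1)*3)*J(6) = -2 + ((2*1)*3)*(-1 + 6² - 4*6 + 4/6) = -2 + (2*3)*(-1 + 36 - 24 + 4*(⅙)) = -2 + 6*(-1 + 36 - 24 + ⅔) = -2 + 6*(35/3) = -2 + 70 = 68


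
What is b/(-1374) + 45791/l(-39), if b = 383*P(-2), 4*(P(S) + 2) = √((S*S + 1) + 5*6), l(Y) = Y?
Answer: -3493720/2977 - 383*√35/5496 ≈ -1174.0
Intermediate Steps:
P(S) = -2 + √(31 + S²)/4 (P(S) = -2 + √((S*S + 1) + 5*6)/4 = -2 + √((S² + 1) + 30)/4 = -2 + √((1 + S²) + 30)/4 = -2 + √(31 + S²)/4)
b = -766 + 383*√35/4 (b = 383*(-2 + √(31 + (-2)²)/4) = 383*(-2 + √(31 + 4)/4) = 383*(-2 + √35/4) = -766 + 383*√35/4 ≈ -199.54)
b/(-1374) + 45791/l(-39) = (-766 + 383*√35/4)/(-1374) + 45791/(-39) = (-766 + 383*√35/4)*(-1/1374) + 45791*(-1/39) = (383/687 - 383*√35/5496) - 45791/39 = -3493720/2977 - 383*√35/5496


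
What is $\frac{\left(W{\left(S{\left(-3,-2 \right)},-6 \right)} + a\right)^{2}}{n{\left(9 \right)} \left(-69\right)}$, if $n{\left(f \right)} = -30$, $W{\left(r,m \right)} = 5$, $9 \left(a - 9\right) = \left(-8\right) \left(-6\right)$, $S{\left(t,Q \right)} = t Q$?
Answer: $\frac{1682}{9315} \approx 0.18057$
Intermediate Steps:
$S{\left(t,Q \right)} = Q t$
$a = \frac{43}{3}$ ($a = 9 + \frac{\left(-8\right) \left(-6\right)}{9} = 9 + \frac{1}{9} \cdot 48 = 9 + \frac{16}{3} = \frac{43}{3} \approx 14.333$)
$\frac{\left(W{\left(S{\left(-3,-2 \right)},-6 \right)} + a\right)^{2}}{n{\left(9 \right)} \left(-69\right)} = \frac{\left(5 + \frac{43}{3}\right)^{2}}{\left(-30\right) \left(-69\right)} = \frac{\left(\frac{58}{3}\right)^{2}}{2070} = \frac{3364}{9} \cdot \frac{1}{2070} = \frac{1682}{9315}$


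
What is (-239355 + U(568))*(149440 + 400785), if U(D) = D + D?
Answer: -131074049275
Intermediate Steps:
U(D) = 2*D
(-239355 + U(568))*(149440 + 400785) = (-239355 + 2*568)*(149440 + 400785) = (-239355 + 1136)*550225 = -238219*550225 = -131074049275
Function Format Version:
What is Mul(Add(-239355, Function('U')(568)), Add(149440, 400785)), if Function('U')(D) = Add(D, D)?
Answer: -131074049275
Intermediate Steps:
Function('U')(D) = Mul(2, D)
Mul(Add(-239355, Function('U')(568)), Add(149440, 400785)) = Mul(Add(-239355, Mul(2, 568)), Add(149440, 400785)) = Mul(Add(-239355, 1136), 550225) = Mul(-238219, 550225) = -131074049275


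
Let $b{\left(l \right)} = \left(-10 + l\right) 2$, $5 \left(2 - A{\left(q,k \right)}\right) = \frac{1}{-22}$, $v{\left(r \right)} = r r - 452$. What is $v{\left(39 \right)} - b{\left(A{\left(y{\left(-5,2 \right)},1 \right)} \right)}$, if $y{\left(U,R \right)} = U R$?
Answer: $\frac{59674}{55} \approx 1085.0$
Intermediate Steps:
$v{\left(r \right)} = -452 + r^{2}$ ($v{\left(r \right)} = r^{2} - 452 = -452 + r^{2}$)
$y{\left(U,R \right)} = R U$
$A{\left(q,k \right)} = \frac{221}{110}$ ($A{\left(q,k \right)} = 2 - \frac{1}{5 \left(-22\right)} = 2 - - \frac{1}{110} = 2 + \frac{1}{110} = \frac{221}{110}$)
$b{\left(l \right)} = -20 + 2 l$
$v{\left(39 \right)} - b{\left(A{\left(y{\left(-5,2 \right)},1 \right)} \right)} = \left(-452 + 39^{2}\right) - \left(-20 + 2 \cdot \frac{221}{110}\right) = \left(-452 + 1521\right) - \left(-20 + \frac{221}{55}\right) = 1069 - - \frac{879}{55} = 1069 + \frac{879}{55} = \frac{59674}{55}$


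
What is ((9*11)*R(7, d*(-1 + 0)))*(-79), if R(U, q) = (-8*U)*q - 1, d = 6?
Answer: -2620035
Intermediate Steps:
R(U, q) = -1 - 8*U*q (R(U, q) = -8*U*q - 1 = -1 - 8*U*q)
((9*11)*R(7, d*(-1 + 0)))*(-79) = ((9*11)*(-1 - 8*7*6*(-1 + 0)))*(-79) = (99*(-1 - 8*7*6*(-1)))*(-79) = (99*(-1 - 8*7*(-6)))*(-79) = (99*(-1 + 336))*(-79) = (99*335)*(-79) = 33165*(-79) = -2620035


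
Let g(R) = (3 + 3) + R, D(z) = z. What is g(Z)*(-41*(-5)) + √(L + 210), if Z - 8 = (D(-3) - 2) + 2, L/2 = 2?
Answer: 2255 + √214 ≈ 2269.6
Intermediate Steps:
L = 4 (L = 2*2 = 4)
Z = 5 (Z = 8 + ((-3 - 2) + 2) = 8 + (-5 + 2) = 8 - 3 = 5)
g(R) = 6 + R
g(Z)*(-41*(-5)) + √(L + 210) = (6 + 5)*(-41*(-5)) + √(4 + 210) = 11*205 + √214 = 2255 + √214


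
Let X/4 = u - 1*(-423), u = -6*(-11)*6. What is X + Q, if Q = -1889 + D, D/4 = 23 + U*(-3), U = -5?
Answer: 1539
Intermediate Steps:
u = 396 (u = 66*6 = 396)
D = 152 (D = 4*(23 - 5*(-3)) = 4*(23 + 15) = 4*38 = 152)
X = 3276 (X = 4*(396 - 1*(-423)) = 4*(396 + 423) = 4*819 = 3276)
Q = -1737 (Q = -1889 + 152 = -1737)
X + Q = 3276 - 1737 = 1539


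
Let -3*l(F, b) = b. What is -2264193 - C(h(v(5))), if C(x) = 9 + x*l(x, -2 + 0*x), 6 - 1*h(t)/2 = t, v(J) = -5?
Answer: -6792650/3 ≈ -2.2642e+6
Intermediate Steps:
l(F, b) = -b/3
h(t) = 12 - 2*t
C(x) = 9 + 2*x/3 (C(x) = 9 + x*(-(-2 + 0*x)/3) = 9 + x*(-(-2 + 0)/3) = 9 + x*(-⅓*(-2)) = 9 + x*(⅔) = 9 + 2*x/3)
-2264193 - C(h(v(5))) = -2264193 - (9 + 2*(12 - 2*(-5))/3) = -2264193 - (9 + 2*(12 + 10)/3) = -2264193 - (9 + (⅔)*22) = -2264193 - (9 + 44/3) = -2264193 - 1*71/3 = -2264193 - 71/3 = -6792650/3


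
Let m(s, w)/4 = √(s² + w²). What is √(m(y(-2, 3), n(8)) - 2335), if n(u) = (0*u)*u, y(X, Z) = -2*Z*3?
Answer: I*√2263 ≈ 47.571*I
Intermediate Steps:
y(X, Z) = -6*Z
n(u) = 0 (n(u) = 0*u = 0)
m(s, w) = 4*√(s² + w²)
√(m(y(-2, 3), n(8)) - 2335) = √(4*√((-6*3)² + 0²) - 2335) = √(4*√((-18)² + 0) - 2335) = √(4*√(324 + 0) - 2335) = √(4*√324 - 2335) = √(4*18 - 2335) = √(72 - 2335) = √(-2263) = I*√2263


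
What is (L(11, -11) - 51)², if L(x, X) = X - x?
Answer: 5329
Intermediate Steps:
(L(11, -11) - 51)² = ((-11 - 1*11) - 51)² = ((-11 - 11) - 51)² = (-22 - 51)² = (-73)² = 5329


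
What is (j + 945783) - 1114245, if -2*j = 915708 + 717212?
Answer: -984922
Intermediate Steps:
j = -816460 (j = -(915708 + 717212)/2 = -½*1632920 = -816460)
(j + 945783) - 1114245 = (-816460 + 945783) - 1114245 = 129323 - 1114245 = -984922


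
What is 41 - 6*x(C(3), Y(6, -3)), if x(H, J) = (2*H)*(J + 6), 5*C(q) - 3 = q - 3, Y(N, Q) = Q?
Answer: 97/5 ≈ 19.400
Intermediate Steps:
C(q) = q/5 (C(q) = ⅗ + (q - 3)/5 = ⅗ + (-3 + q)/5 = ⅗ + (-⅗ + q/5) = q/5)
x(H, J) = 2*H*(6 + J) (x(H, J) = (2*H)*(6 + J) = 2*H*(6 + J))
41 - 6*x(C(3), Y(6, -3)) = 41 - 12*(⅕)*3*(6 - 3) = 41 - 12*3*3/5 = 41 - 6*18/5 = 41 - 108/5 = 97/5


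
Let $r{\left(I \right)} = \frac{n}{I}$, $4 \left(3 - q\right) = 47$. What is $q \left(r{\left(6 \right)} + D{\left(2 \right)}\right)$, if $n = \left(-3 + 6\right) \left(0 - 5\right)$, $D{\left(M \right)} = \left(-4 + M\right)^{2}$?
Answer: $- \frac{105}{8} \approx -13.125$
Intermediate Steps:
$q = - \frac{35}{4}$ ($q = 3 - \frac{47}{4} = - \frac{35}{4} \approx -8.75$)
$n = -15$ ($n = 3 \left(-5\right) = -15$)
$r{\left(I \right)} = - \frac{15}{I}$
$q \left(r{\left(6 \right)} + D{\left(2 \right)}\right) = - \frac{35 \left(- \frac{15}{6} + \left(-4 + 2\right)^{2}\right)}{4} = - \frac{35 \left(\left(-15\right) \frac{1}{6} + \left(-2\right)^{2}\right)}{4} = - \frac{35 \left(- \frac{5}{2} + 4\right)}{4} = \left(- \frac{35}{4}\right) \frac{3}{2} = - \frac{105}{8}$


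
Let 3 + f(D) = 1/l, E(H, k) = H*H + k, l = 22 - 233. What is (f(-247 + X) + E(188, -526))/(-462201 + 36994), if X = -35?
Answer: -7345964/89718677 ≈ -0.081878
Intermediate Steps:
l = -211
E(H, k) = k + H² (E(H, k) = H² + k = k + H²)
f(D) = -634/211 (f(D) = -3 + 1/(-211) = -3 - 1/211 = -634/211)
(f(-247 + X) + E(188, -526))/(-462201 + 36994) = (-634/211 + (-526 + 188²))/(-462201 + 36994) = (-634/211 + (-526 + 35344))/(-425207) = (-634/211 + 34818)*(-1/425207) = (7345964/211)*(-1/425207) = -7345964/89718677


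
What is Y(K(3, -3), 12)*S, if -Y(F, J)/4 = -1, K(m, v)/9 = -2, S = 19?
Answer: 76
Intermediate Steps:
K(m, v) = -18 (K(m, v) = 9*(-2) = -18)
Y(F, J) = 4 (Y(F, J) = -4*(-1) = 4)
Y(K(3, -3), 12)*S = 4*19 = 76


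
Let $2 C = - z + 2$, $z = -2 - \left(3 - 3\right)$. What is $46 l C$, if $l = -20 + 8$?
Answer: $-1104$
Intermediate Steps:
$z = -2$ ($z = -2 - 0 = -2 + 0 = -2$)
$C = 2$ ($C = \frac{\left(-1\right) \left(-2\right) + 2}{2} = \frac{2 + 2}{2} = \frac{1}{2} \cdot 4 = 2$)
$l = -12$
$46 l C = 46 \left(-12\right) 2 = \left(-552\right) 2 = -1104$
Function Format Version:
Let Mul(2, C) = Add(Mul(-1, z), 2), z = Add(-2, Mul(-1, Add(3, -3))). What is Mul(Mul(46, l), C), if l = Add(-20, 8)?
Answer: -1104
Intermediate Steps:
z = -2 (z = Add(-2, Mul(-1, 0)) = Add(-2, 0) = -2)
C = 2 (C = Mul(Rational(1, 2), Add(Mul(-1, -2), 2)) = Mul(Rational(1, 2), Add(2, 2)) = Mul(Rational(1, 2), 4) = 2)
l = -12
Mul(Mul(46, l), C) = Mul(Mul(46, -12), 2) = Mul(-552, 2) = -1104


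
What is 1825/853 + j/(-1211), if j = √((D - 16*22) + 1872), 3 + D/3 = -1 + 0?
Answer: 1825/853 - 2*√377/1211 ≈ 2.1074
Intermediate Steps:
D = -12 (D = -9 + 3*(-1 + 0) = -9 + 3*(-1) = -9 - 3 = -12)
j = 2*√377 (j = √((-12 - 16*22) + 1872) = √((-12 - 352) + 1872) = √(-364 + 1872) = √1508 = 2*√377 ≈ 38.833)
1825/853 + j/(-1211) = 1825/853 + (2*√377)/(-1211) = 1825*(1/853) + (2*√377)*(-1/1211) = 1825/853 - 2*√377/1211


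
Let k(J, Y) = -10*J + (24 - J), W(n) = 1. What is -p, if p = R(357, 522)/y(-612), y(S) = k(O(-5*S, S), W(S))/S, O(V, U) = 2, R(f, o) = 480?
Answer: 146880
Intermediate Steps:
k(J, Y) = 24 - 11*J
y(S) = 2/S (y(S) = (24 - 11*2)/S = (24 - 22)/S = 2/S)
p = -146880 (p = 480/((2/(-612))) = 480/((2*(-1/612))) = 480/(-1/306) = 480*(-306) = -146880)
-p = -1*(-146880) = 146880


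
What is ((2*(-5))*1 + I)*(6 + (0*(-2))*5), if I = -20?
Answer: -180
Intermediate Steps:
((2*(-5))*1 + I)*(6 + (0*(-2))*5) = ((2*(-5))*1 - 20)*(6 + (0*(-2))*5) = (-10*1 - 20)*(6 + 0*5) = (-10 - 20)*(6 + 0) = -30*6 = -180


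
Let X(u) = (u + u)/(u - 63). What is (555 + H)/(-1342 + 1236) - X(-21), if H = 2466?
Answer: -29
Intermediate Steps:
X(u) = 2*u/(-63 + u) (X(u) = (2*u)/(-63 + u) = 2*u/(-63 + u))
(555 + H)/(-1342 + 1236) - X(-21) = (555 + 2466)/(-1342 + 1236) - 2*(-21)/(-63 - 21) = 3021/(-106) - 2*(-21)/(-84) = 3021*(-1/106) - 2*(-21)*(-1)/84 = -57/2 - 1*1/2 = -57/2 - 1/2 = -29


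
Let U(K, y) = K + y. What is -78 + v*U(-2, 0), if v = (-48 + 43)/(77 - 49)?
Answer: -1087/14 ≈ -77.643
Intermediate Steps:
v = -5/28 ≈ -0.17857
-78 + v*U(-2, 0) = -78 - 5*(-2 + 0)/28 = -78 - 5/28*(-2) = -78 + 5/14 = -1087/14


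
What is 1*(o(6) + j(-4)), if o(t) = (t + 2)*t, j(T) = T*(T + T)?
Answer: 80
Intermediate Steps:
j(T) = 2*T² (j(T) = T*(2*T) = 2*T²)
o(t) = t*(2 + t) (o(t) = (2 + t)*t = t*(2 + t))
1*(o(6) + j(-4)) = 1*(6*(2 + 6) + 2*(-4)²) = 1*(6*8 + 2*16) = 1*(48 + 32) = 1*80 = 80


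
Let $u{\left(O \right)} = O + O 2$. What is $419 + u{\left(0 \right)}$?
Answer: $419$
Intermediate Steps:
$u{\left(O \right)} = 3 O$ ($u{\left(O \right)} = O + 2 O = 3 O$)
$419 + u{\left(0 \right)} = 419 + 3 \cdot 0 = 419 + 0 = 419$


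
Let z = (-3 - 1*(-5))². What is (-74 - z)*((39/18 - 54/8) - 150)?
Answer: 24115/2 ≈ 12058.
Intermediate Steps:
z = 4 (z = (-3 + 5)² = 2² = 4)
(-74 - z)*((39/18 - 54/8) - 150) = (-74 - 1*4)*((39/18 - 54/8) - 150) = (-74 - 4)*((39*(1/18) - 54*⅛) - 150) = -78*((13/6 - 27/4) - 150) = -78*(-55/12 - 150) = -78*(-1855/12) = 24115/2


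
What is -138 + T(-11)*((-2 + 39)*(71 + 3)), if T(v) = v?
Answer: -30256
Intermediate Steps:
-138 + T(-11)*((-2 + 39)*(71 + 3)) = -138 - 11*(-2 + 39)*(71 + 3) = -138 - 407*74 = -138 - 11*2738 = -138 - 30118 = -30256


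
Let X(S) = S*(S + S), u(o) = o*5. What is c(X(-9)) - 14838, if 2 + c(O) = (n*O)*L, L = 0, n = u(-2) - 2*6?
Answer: -14840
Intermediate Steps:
u(o) = 5*o
n = -22 (n = 5*(-2) - 2*6 = -10 - 12 = -22)
X(S) = 2*S² (X(S) = S*(2*S) = 2*S²)
c(O) = -2 (c(O) = -2 - 22*O*0 = -2 + 0 = -2)
c(X(-9)) - 14838 = -2 - 14838 = -14840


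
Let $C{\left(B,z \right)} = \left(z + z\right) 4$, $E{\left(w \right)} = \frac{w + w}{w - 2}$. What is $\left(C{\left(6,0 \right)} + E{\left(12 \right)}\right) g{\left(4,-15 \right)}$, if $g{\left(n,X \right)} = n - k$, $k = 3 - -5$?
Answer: $- \frac{48}{5} \approx -9.6$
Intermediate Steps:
$k = 8$ ($k = 3 + 5 = 8$)
$g{\left(n,X \right)} = -8 + n$ ($g{\left(n,X \right)} = n - 8 = -8 + n$)
$E{\left(w \right)} = \frac{2 w}{-2 + w}$
$C{\left(B,z \right)} = 8 z$ ($C{\left(B,z \right)} = 2 z 4 = 8 z$)
$\left(C{\left(6,0 \right)} + E{\left(12 \right)}\right) g{\left(4,-15 \right)} = \left(8 \cdot 0 + 2 \cdot 12 \frac{1}{-2 + 12}\right) \left(-8 + 4\right) = \left(0 + 2 \cdot 12 \cdot \frac{1}{10}\right) \left(-4\right) = \left(0 + \frac{12}{5}\right) \left(-4\right) = \frac{12}{5} \left(-4\right) = - \frac{48}{5}$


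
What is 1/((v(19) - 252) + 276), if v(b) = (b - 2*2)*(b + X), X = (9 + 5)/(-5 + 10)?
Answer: 1/351 ≈ 0.0028490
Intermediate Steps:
X = 14/5 ≈ 2.8000
v(b) = (-4 + b)*(14/5 + b) (v(b) = (b - 2*2)*(b + 14/5) = (b - 4)*(14/5 + b) = (-4 + b)*(14/5 + b))
1/((v(19) - 252) + 276) = 1/(((-56/5 + 19² - 6/5*19) - 252) + 276) = 1/(((-56/5 + 361 - 114/5) - 252) + 276) = 1/((327 - 252) + 276) = 1/(75 + 276) = 1/351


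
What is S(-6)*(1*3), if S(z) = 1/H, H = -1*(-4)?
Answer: 3/4 ≈ 0.75000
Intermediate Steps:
H = 4
S(z) = 1/4
S(-6)*(1*3) = (1*3)/4 = (1/4)*3 = 3/4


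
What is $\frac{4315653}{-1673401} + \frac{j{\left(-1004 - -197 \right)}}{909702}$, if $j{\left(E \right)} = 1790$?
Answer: $- \frac{1961481388808}{761148118251} \approx -2.577$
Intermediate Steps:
$\frac{4315653}{-1673401} + \frac{j{\left(-1004 - -197 \right)}}{909702} = \frac{4315653}{-1673401} + \frac{1790}{909702} = 4315653 \left(- \frac{1}{1673401}\right) + 1790 \cdot \frac{1}{909702} = - \frac{4315653}{1673401} + \frac{895}{454851} = - \frac{1961481388808}{761148118251}$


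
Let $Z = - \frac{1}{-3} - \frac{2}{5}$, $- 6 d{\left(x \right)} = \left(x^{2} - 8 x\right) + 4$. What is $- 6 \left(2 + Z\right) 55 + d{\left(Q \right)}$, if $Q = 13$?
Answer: $- \frac{1299}{2} \approx -649.5$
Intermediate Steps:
$d{\left(x \right)} = - \frac{2}{3} - \frac{x^{2}}{6} + \frac{4 x}{3}$ ($d{\left(x \right)} = - \frac{\left(x^{2} - 8 x\right) + 4}{6} = - \frac{4 + x^{2} - 8 x}{6} = - \frac{2}{3} - \frac{x^{2}}{6} + \frac{4 x}{3}$)
$Z = - \frac{1}{15}$ ($Z = \left(-1\right) \left(- \frac{1}{3}\right) - \frac{2}{5} = \frac{1}{3} - \frac{2}{5} = - \frac{1}{15} \approx -0.066667$)
$- 6 \left(2 + Z\right) 55 + d{\left(Q \right)} = - 6 \left(2 - \frac{1}{15}\right) 55 - \left(- \frac{50}{3} + \frac{169}{6}\right) = \left(-6\right) \frac{29}{15} \cdot 55 - \frac{23}{2} = \left(- \frac{58}{5}\right) 55 - \frac{23}{2} = -638 - \frac{23}{2} = - \frac{1299}{2}$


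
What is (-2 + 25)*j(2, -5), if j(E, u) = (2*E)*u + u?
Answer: -575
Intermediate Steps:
j(E, u) = u + 2*E*u (j(E, u) = 2*E*u + u = u + 2*E*u)
(-2 + 25)*j(2, -5) = (-2 + 25)*(-5*(1 + 2*2)) = 23*(-5*(1 + 4)) = 23*(-5*5) = 23*(-25) = -575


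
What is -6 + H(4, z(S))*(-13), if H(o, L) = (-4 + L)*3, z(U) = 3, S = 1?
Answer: 33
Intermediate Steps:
H(o, L) = -12 + 3*L
-6 + H(4, z(S))*(-13) = -6 + (-12 + 3*3)*(-13) = -6 + (-12 + 9)*(-13) = -6 - 3*(-13) = -6 + 39 = 33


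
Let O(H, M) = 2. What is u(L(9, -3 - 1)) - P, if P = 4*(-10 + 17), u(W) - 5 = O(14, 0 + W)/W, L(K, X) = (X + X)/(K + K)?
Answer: -55/2 ≈ -27.500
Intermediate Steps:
L(K, X) = X/K (L(K, X) = (2*X)/((2*K)) = (2*X)*(1/(2*K)) = X/K)
u(W) = 5 + 2/W
P = 28 (P = 4*7 = 28)
u(L(9, -3 - 1)) - P = (5 + 2/(((-3 - 1)/9))) - 1*28 = (5 + 2/((-4*⅑))) - 28 = (5 + 2/(-4/9)) - 28 = (5 + 2*(-9/4)) - 28 = (5 - 9/2) - 28 = ½ - 28 = -55/2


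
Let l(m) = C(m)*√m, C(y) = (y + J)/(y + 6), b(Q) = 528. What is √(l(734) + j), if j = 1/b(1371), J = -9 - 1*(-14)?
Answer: √(1129425 + 595530540*√734)/24420 ≈ 5.2017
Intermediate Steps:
J = 5 (J = -9 + 14 = 5)
C(y) = (5 + y)/(6 + y) (C(y) = (y + 5)/(y + 6) = (5 + y)/(6 + y))
l(m) = √m*(5 + m)/(6 + m) (l(m) = ((5 + m)/(6 + m))*√m = √m*(5 + m)/(6 + m))
j = 1/528 ≈ 0.0018939
√(l(734) + j) = √(√734*(5 + 734)/(6 + 734) + 1/528) = √(√734*739/740 + 1/528) = √(√734*(1/740)*739 + 1/528) = √(739*√734/740 + 1/528) = √(1/528 + 739*√734/740)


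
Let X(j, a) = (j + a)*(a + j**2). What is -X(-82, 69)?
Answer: 88309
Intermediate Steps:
X(j, a) = (a + j)*(a + j**2)
-X(-82, 69) = -(69**2 + (-82)**3 + 69*(-82) + 69*(-82)**2) = -(4761 - 551368 - 5658 + 69*6724) = -(4761 - 551368 - 5658 + 463956) = -1*(-88309) = 88309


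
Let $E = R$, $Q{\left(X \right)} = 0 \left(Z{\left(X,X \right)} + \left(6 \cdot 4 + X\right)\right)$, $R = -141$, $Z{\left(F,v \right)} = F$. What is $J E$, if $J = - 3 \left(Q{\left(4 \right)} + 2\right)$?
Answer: $846$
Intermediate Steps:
$Q{\left(X \right)} = 0$ ($Q{\left(X \right)} = 0 \left(X + \left(6 \cdot 4 + X\right)\right) = 0 \left(X + \left(24 + X\right)\right) = 0 \left(24 + 2 X\right) = 0$)
$E = -141$
$J = -6$ ($J = - 3 \left(0 + 2\right) = \left(-3\right) 2 = -6$)
$J E = \left(-6\right) \left(-141\right) = 846$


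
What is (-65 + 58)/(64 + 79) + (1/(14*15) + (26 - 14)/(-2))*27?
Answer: -1620823/10010 ≈ -161.92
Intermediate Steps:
(-65 + 58)/(64 + 79) + (1/(14*15) + (26 - 14)/(-2))*27 = -7/143 + ((1/14)*(1/15) + 12*(-½))*27 = -7*1/143 + (1/210 - 6)*27 = -7/143 - 1259/210*27 = -7/143 - 11331/70 = -1620823/10010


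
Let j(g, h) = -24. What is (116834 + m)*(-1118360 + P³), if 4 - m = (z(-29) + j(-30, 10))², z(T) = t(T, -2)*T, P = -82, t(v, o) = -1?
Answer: -195045936864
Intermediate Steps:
z(T) = -T
m = -21 (m = 4 - (-1*(-29) - 24)² = 4 - (29 - 24)² = 4 - 1*5² = 4 - 1*25 = 4 - 25 = -21)
(116834 + m)*(-1118360 + P³) = (116834 - 21)*(-1118360 + (-82)³) = 116813*(-1118360 - 551368) = 116813*(-1669728) = -195045936864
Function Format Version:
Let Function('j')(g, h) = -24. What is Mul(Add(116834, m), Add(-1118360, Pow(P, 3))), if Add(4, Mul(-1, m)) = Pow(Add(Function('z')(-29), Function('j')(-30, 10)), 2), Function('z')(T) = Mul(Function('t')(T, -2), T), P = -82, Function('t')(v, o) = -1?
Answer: -195045936864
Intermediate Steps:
Function('z')(T) = Mul(-1, T)
m = -21 (m = Add(4, Mul(-1, Pow(Add(Mul(-1, -29), -24), 2))) = Add(4, Mul(-1, Pow(Add(29, -24), 2))) = Add(4, Mul(-1, Pow(5, 2))) = Add(4, Mul(-1, 25)) = Add(4, -25) = -21)
Mul(Add(116834, m), Add(-1118360, Pow(P, 3))) = Mul(Add(116834, -21), Add(-1118360, Pow(-82, 3))) = Mul(116813, Add(-1118360, -551368)) = Mul(116813, -1669728) = -195045936864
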